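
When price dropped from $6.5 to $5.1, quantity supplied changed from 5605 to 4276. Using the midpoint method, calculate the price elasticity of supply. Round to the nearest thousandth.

1.114

%ΔQ = (4276 − 5605)/[(5605 + 4276)/2] = -1329/4940.5 ≈ -0.2690.
%Δp = (5.1 − 6.5)/[(6.5 + 5.1)/2] = -1.4/5.8 ≈ -0.2414.
Arc elasticity E = %ΔQ/%Δp ≈ -0.2690/-0.2414 ≈ 1.114.
|E| > 1: supply is elastic over this range.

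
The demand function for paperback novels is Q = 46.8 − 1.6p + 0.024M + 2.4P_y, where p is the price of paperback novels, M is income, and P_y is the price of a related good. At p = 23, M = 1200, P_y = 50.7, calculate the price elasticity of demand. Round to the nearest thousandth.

At the given point, Q = 46.8 − 1.6(23) + 0.024(1200) + 2.4(50.7) = 46.8 − 36.8 + 28.8 + 121.68 = 160.48.
∂Q/∂p = −1.6, so E_p = (−1.6)·(23/160.48) ≈ -0.229.
|E_p| < 1: demand is inelastic.

-0.229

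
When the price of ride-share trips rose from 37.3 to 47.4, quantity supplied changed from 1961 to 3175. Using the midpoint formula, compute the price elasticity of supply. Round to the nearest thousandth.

1.982

%Δq = (3175 − 1961)/[(1961 + 3175)/2] = 1214/2568 ≈ 0.4727.
%ΔP = (47.4 − 37.3)/[(37.3 + 47.4)/2] = 10.1/42.35 ≈ 0.2385.
Arc elasticity E = %Δq/%ΔP ≈ 0.4727/0.2385 ≈ 1.982.
|E| > 1: supply is elastic over this range.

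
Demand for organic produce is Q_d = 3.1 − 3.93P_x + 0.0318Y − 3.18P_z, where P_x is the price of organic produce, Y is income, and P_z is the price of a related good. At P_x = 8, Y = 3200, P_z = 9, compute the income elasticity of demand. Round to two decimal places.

2.27

Substituting, Q_d = 3.1 − 3.93(8) + 0.0318(3200) − 3.18(9) = 3.1 − 31.44 + 101.76 − 28.62 = 44.8.
∂Q_d/∂Y = +0.0318, so E_I = 0.0318·(3200/44.8) ≈ 2.27.
E_I > 1: normal good (luxury).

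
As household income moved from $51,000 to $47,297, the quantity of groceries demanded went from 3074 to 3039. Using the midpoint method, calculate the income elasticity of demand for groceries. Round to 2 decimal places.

%ΔQ = (3039 − 3074)/[(3074+3039)/2] = -35/3056.5 ≈ -0.0115.
%ΔI = (47,297 − 51,000)/[(51,000+47,297)/2] = -3703/49148.5 ≈ -0.0753.
E_I = %ΔQ/%ΔI ≈ 0.15.
E_I ∈ (0,1): normal good (necessity).

0.15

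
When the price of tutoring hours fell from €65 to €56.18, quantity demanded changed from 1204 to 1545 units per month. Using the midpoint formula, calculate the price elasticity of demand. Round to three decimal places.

-1.704

%Δq = (1545 − 1204)/[(1204 + 1545)/2] = 341/1374.5 ≈ 0.2481.
%Δp = (56.18 − 65)/[(65 + 56.18)/2] = -8.82/60.59 ≈ -0.1456.
Arc elasticity E = %Δq/%Δp ≈ 0.2481/-0.1456 ≈ -1.704.
|E| > 1: demand is elastic over this range.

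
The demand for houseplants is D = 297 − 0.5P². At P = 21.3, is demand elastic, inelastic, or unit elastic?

elastic

At P = 21.3, D = 70.155.
dD/dP = −2·0.5·P = −21.3.
Point elasticity E = (dD/dP)·(P/D) = -21.3 × 21.3/70.155 ≈ -6.467.
|E| ≈ 6.467 > 1, so demand is elastic.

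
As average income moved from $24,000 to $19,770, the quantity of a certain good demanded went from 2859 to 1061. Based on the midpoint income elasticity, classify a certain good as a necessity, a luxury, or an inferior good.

luxury

%ΔQ = (1061 − 2859)/[(2859+1061)/2] = -1798/1960 ≈ -0.9173.
%ΔI = (19,770 − 24,000)/[(24,000+19,770)/2] = -4230/21885 ≈ -0.1933.
E_I = %ΔQ/%ΔI ≈ 4.746.
E_I > 1: normal good (luxury).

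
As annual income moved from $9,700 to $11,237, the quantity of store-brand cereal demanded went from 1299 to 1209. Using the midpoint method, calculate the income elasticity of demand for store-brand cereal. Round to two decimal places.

%ΔQ = (1209 − 1299)/[(1299+1209)/2] = -90/1254 ≈ -0.0718.
%ΔI = (11,237 − 9,700)/[(9,700+11,237)/2] = 1537/10468.5 ≈ 0.1468.
E_I = %ΔQ/%ΔI ≈ -0.49.
E_I < 0: inferior good.

-0.49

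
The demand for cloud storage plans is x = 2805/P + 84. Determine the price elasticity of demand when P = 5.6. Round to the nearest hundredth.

At P = 5.6, x = 584.8929.
dx/dP = −2805/P² = −89.4452.
Point elasticity E = (dx/dP)·(P/x) = -89.4452 × 5.6/584.8929 ≈ -0.86.
|E| < 1, so demand is inelastic at this price.

-0.86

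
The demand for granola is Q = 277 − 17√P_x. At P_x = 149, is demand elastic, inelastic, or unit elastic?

At P_x = 149, Q = 69.4886.
dQ/dP_x = −17/(2√P_x) = −17/(2·12.2066).
Point elasticity E = (dQ/dP_x)·(P_x/Q) = -0.6963 × 149/69.4886 ≈ -1.493.
|E| ≈ 1.493 > 1, so demand is elastic.

elastic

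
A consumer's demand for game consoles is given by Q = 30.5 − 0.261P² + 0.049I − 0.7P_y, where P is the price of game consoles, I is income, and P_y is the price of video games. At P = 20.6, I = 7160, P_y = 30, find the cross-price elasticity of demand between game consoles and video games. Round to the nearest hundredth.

First evaluate Q: 30.5 − 0.261(20.6)² + 0.049(7160) − 0.7(30) = 30.5 − 110.758 + 350.84 − 21 = 249.582.
∂Q/∂P_y = −0.7, so E_xy = -0.7·(30/249.582) ≈ -0.08.
E_xy < 0: the goods are complements.

-0.08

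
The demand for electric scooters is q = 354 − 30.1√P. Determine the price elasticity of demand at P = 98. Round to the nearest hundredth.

-2.66

At P = 98, q = 56.0252.
dq/dP = −30.1/(2√P) = −30.1/(2·9.8995).
Point elasticity E = (dq/dP)·(P/q) = -1.5203 × 98/56.0252 ≈ -2.66.
|E| > 1, so demand is elastic at this price.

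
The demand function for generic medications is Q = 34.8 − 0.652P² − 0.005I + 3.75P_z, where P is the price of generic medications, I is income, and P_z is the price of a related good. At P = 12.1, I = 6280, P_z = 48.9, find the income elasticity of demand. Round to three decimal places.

-0.344

Q = 34.8 − 0.652(12.1)² − 0.005(6280) + 3.75(48.9) = 34.8 − 95.4593 − 31.4 + 183.375 = 91.3157.
∂Q/∂I = −0.005, so E_I = -0.005·(6280/91.3157) ≈ -0.344.
E_I < 0: inferior good.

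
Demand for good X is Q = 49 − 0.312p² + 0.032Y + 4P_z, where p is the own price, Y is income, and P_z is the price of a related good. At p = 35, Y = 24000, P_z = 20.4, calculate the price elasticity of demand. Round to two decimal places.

First evaluate Q: 49 − 0.312(35)² + 0.032(24000) + 4(20.4) = 49 − 382.2 + 768 + 81.6 = 516.4.
∂Q/∂p = −2·0.312·p = -21.84, so E_p = -21.84·(35/516.4) ≈ -1.48.
|E_p| > 1: demand is elastic.

-1.48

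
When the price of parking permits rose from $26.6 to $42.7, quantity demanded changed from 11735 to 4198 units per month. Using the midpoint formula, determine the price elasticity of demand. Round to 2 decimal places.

-2.04

%ΔQ = (4198 − 11735)/[(11735 + 4198)/2] = -7537/7966.5 ≈ -0.9461.
%Δp = (42.7 − 26.6)/[(26.6 + 42.7)/2] = 16.1/34.65 ≈ 0.4646.
Arc elasticity E = %ΔQ/%Δp ≈ -0.9461/0.4646 ≈ -2.04.
|E| > 1: demand is elastic over this range.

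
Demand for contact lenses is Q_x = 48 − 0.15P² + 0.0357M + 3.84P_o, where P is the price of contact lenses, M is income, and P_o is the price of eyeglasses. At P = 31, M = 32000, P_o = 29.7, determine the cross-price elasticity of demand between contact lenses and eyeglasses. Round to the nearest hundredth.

0.10

Substituting, Q_x = 48 − 0.15(31)² + 0.0357(32000) + 3.84(29.7) = 48 − 144.15 + 1142.4 + 114.048 = 1160.298.
∂Q_x/∂P_o = +3.84, so E_xy = 3.84·(29.7/1160.298) ≈ 0.10.
E_xy > 0: the goods are substitutes.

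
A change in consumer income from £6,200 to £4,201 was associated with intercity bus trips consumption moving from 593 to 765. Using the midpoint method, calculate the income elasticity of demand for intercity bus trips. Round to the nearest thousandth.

%ΔQ = (765 − 593)/[(593+765)/2] = 172/679 ≈ 0.2533.
%ΔY = (4,201 − 6,200)/[(6,200+4,201)/2] = -1999/5200.5 ≈ -0.3844.
E_I = %ΔQ/%ΔY ≈ -0.659.
E_I < 0: inferior good.

-0.659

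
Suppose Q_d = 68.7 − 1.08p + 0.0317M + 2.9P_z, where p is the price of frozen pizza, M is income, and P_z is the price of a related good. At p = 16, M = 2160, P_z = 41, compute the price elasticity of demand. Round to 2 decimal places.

First evaluate Q_d: 68.7 − 1.08(16) + 0.0317(2160) + 2.9(41) = 68.7 − 17.28 + 68.472 + 118.9 = 238.792.
∂Q_d/∂p = −1.08, so E_p = (−1.08)·(16/238.792) ≈ -0.07.
|E_p| < 1: demand is inelastic.

-0.07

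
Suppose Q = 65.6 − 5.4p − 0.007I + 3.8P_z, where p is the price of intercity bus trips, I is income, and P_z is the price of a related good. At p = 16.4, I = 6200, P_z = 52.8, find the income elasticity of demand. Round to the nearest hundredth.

-0.32

Substituting, Q = 65.6 − 5.4(16.4) − 0.007(6200) + 3.8(52.8) = 65.6 − 88.56 − 43.4 + 200.64 = 134.28.
∂Q/∂I = −0.007, so E_I = -0.007·(6200/134.28) ≈ -0.32.
E_I < 0: inferior good.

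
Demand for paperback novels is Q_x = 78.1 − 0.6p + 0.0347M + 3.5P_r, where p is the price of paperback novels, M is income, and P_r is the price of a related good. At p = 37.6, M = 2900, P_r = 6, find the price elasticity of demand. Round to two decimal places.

At the given point, Q_x = 78.1 − 0.6(37.6) + 0.0347(2900) + 3.5(6) = 78.1 − 22.56 + 100.63 + 21 = 177.17.
∂Q_x/∂p = −0.6, so E_p = (−0.6)·(37.6/177.17) ≈ -0.13.
|E_p| < 1: demand is inelastic.

-0.13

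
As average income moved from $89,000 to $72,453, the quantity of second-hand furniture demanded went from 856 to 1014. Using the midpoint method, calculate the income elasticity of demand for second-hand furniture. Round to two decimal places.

-0.82

%ΔQ = (1014 − 856)/[(856+1014)/2] = 158/935 ≈ 0.1690.
%ΔY = (72,453 − 89,000)/[(89,000+72,453)/2] = -16547/80726.5 ≈ -0.2050.
E_I = %ΔQ/%ΔY ≈ -0.82.
E_I < 0: inferior good.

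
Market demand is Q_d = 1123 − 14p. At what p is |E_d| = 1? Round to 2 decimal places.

40.11

For linear demand Q_d = a − bp, E = −bp/(a − bp). |E| = 1 ⇒ bp = a − bp ⇒ p = a/(2b).
p = 1123/(2·14) ≈ 40.11.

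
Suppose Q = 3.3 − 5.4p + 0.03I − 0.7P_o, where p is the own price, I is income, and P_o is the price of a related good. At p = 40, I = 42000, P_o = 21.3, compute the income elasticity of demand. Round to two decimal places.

1.22

Substituting, Q = 3.3 − 5.4(40) + 0.03(42000) − 0.7(21.3) = 3.3 − 216 + 1260 − 14.91 = 1032.39.
∂Q/∂I = +0.03, so E_I = 0.03·(42000/1032.39) ≈ 1.22.
E_I > 1: normal good (luxury).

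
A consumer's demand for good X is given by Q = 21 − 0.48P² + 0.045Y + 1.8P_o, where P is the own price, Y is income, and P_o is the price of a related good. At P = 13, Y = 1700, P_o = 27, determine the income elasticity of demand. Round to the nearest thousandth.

At the given point, Q = 21 − 0.48(13)² + 0.045(1700) + 1.8(27) = 21 − 81.12 + 76.5 + 48.6 = 64.98.
∂Q/∂Y = +0.045, so E_I = 0.045·(1700/64.98) ≈ 1.177.
E_I > 1: normal good (luxury).

1.177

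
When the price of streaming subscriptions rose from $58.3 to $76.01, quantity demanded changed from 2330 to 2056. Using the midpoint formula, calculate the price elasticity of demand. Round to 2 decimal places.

%ΔQ = (2056 − 2330)/[(2330 + 2056)/2] = -274/2193 ≈ -0.1249.
%Δp = (76.01 − 58.3)/[(58.3 + 76.01)/2] = 17.71/67.155 ≈ 0.2637.
Arc elasticity E = %ΔQ/%Δp ≈ -0.1249/0.2637 ≈ -0.47.
|E| < 1: demand is inelastic over this range.

-0.47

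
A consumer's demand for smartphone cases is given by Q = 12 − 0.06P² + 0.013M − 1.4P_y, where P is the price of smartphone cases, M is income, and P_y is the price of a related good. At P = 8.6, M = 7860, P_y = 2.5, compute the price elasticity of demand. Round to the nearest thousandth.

First evaluate Q: 12 − 0.06(8.6)² + 0.013(7860) − 1.4(2.5) = 12 − 4.4376 + 102.18 − 3.5 = 106.2424.
∂Q/∂P = −2·0.06·P = -1.032, so E_p = -1.032·(8.6/106.2424) ≈ -0.084.
|E_p| < 1: demand is inelastic.

-0.084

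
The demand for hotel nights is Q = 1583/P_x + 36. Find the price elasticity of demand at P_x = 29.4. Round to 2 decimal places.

At P_x = 29.4, Q = 89.8435.
dQ/dP_x = −1583/P_x² = −1.8314.
Point elasticity E = (dQ/dP_x)·(P_x/Q) = -1.8314 × 29.4/89.8435 ≈ -0.60.
|E| < 1, so demand is inelastic at this price.

-0.60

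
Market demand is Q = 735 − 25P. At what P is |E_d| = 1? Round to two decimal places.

14.70

For linear demand Q = a − bP, E = −bP/(a − bP). |E| = 1 ⇒ bP = a − bP ⇒ P = a/(2b).
P = 735/(2·25) = 14.70.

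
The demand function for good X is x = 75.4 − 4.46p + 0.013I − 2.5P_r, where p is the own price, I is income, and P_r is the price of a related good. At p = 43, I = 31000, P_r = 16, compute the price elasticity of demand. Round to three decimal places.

First evaluate x: 75.4 − 4.46(43) + 0.013(31000) − 2.5(16) = 75.4 − 191.78 + 403 − 40 = 246.62.
∂x/∂p = −4.46, so E_p = (−4.46)·(43/246.62) ≈ -0.778.
|E_p| < 1: demand is inelastic.

-0.778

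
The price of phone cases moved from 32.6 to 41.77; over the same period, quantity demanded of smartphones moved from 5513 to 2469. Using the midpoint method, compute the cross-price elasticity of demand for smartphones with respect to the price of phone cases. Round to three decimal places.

%ΔQ_x = (2469 − 5513)/[(5513+2469)/2] = -3044/3991 ≈ -0.7627.
%ΔP_y = (41.77 − 32.6)/[(32.6+41.77)/2] ≈ 0.2466.
E_xy = -0.7627/0.2466 ≈ -3.093.
E_xy < 0, so smartphones and phone cases are complements.

-3.093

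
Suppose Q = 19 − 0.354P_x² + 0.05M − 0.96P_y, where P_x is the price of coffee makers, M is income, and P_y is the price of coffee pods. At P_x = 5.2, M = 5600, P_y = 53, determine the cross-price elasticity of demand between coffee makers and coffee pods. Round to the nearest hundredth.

Evaluating quantity at (P_x, M, P_y) gives Q = 19 − 0.354(5.2)² + 0.05(5600) − 0.96(53) = 19 − 9.5722 + 280 − 50.88 = 238.5478.
∂Q/∂P_y = −0.96, so E_xy = -0.96·(53/238.5478) ≈ -0.21.
E_xy < 0: the goods are complements.

-0.21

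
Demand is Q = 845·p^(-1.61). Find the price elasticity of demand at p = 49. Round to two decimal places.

-1.61

For a Cobb–Douglas (constant-elasticity) form Q = A·p^α·…, the elasticity with respect to p equals the exponent α at every point.
Here the exponent on p is -1.61, so the price elasticity of demand is -1.61.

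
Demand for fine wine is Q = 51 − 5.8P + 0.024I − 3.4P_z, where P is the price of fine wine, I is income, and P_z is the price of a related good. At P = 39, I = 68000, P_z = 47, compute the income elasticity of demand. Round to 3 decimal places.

At the given point, Q = 51 − 5.8(39) + 0.024(68000) − 3.4(47) = 51 − 226.2 + 1632 − 159.8 = 1297.
∂Q/∂I = +0.024, so E_I = 0.024·(68000/1297) ≈ 1.258.
E_I > 1: normal good (luxury).

1.258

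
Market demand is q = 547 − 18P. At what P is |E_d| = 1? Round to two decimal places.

15.19

For linear demand q = a − bP, E = −bP/(a − bP). |E| = 1 ⇒ bP = a − bP ⇒ P = a/(2b).
P = 547/(2·18) ≈ 15.19.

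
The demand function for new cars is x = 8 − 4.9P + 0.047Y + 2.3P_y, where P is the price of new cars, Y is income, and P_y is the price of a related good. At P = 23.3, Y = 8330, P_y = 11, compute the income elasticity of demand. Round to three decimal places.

First evaluate x: 8 − 4.9(23.3) + 0.047(8330) + 2.3(11) = 8 − 114.17 + 391.51 + 25.3 = 310.64.
∂x/∂Y = +0.047, so E_I = 0.047·(8330/310.64) ≈ 1.260.
E_I > 1: normal good (luxury).

1.260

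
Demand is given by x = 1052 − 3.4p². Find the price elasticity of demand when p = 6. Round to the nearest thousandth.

-0.263

At p = 6, x = 929.6.
dx/dp = −2·3.4·p = −40.8.
Point elasticity E = (dx/dp)·(p/x) = -40.8 × 6/929.6 ≈ -0.263.
|E| < 1, so demand is inelastic at this price.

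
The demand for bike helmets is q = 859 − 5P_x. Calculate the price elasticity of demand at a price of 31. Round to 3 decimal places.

At P_x = 31, q = 704.
dq/dP_x = −5.
Point elasticity E = (dq/dP_x)·(P_x/q) = -5 × 31/704 ≈ -0.220.
|E| < 1, so demand is inelastic at this price.

-0.220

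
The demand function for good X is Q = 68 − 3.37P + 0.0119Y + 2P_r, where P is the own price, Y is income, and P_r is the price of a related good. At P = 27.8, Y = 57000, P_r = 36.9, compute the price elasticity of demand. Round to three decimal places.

-0.129

First evaluate Q: 68 − 3.37(27.8) + 0.0119(57000) + 2(36.9) = 68 − 93.686 + 678.3 + 73.8 = 726.414.
∂Q/∂P = −3.37, so E_p = (−3.37)·(27.8/726.414) ≈ -0.129.
|E_p| < 1: demand is inelastic.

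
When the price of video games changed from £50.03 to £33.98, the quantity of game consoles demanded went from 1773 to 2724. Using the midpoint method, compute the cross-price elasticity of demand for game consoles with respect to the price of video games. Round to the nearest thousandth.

%ΔQ_x = (2724 − 1773)/[(1773+2724)/2] = 951/2248.5 ≈ 0.4229.
%ΔP_y = (33.98 − 50.03)/[(50.03+33.98)/2] ≈ -0.3821.
E_xy = 0.4229/-0.3821 ≈ -1.107.
E_xy < 0, so game consoles and video games are complements.

-1.107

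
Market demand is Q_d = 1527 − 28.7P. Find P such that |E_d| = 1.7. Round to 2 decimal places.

33.50

Set −bP/(a − bP) = −1.7 ⇒ bP = 1.7(a − bP) ⇒ bP(1+1.7) = 1.7·a.
P = 1.7·1527/(28.7·2.7) ≈ 33.50.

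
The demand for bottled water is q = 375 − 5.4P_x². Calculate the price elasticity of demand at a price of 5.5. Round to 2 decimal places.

At P_x = 5.5, q = 211.65.
dq/dP_x = −2·5.4·P_x = −59.4.
Point elasticity E = (dq/dP_x)·(P_x/q) = -59.4 × 5.5/211.65 ≈ -1.54.
|E| > 1, so demand is elastic at this price.

-1.54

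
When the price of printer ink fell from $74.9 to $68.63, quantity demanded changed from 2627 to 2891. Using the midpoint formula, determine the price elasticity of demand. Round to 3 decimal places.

-1.095

%ΔQ = (2891 − 2627)/[(2627 + 2891)/2] = 264/2759 ≈ 0.0957.
%Δp = (68.63 − 74.9)/[(74.9 + 68.63)/2] = -6.27/71.765 ≈ -0.0874.
Arc elasticity E = %ΔQ/%Δp ≈ 0.0957/-0.0874 ≈ -1.095.
|E| > 1: demand is elastic over this range.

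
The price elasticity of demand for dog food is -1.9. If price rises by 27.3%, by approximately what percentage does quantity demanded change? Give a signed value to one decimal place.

%ΔQ ≈ E × %ΔP = (-1.9) × (27.3%) ≈ -51.9%.

-51.9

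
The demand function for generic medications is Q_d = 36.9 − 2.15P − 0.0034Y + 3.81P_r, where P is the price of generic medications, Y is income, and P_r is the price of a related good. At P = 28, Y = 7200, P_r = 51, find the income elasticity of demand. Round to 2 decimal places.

-0.17

At the given point, Q_d = 36.9 − 2.15(28) − 0.0034(7200) + 3.81(51) = 36.9 − 60.2 − 24.48 + 194.31 = 146.53.
∂Q_d/∂Y = −0.0034, so E_I = -0.0034·(7200/146.53) ≈ -0.17.
E_I < 0: inferior good.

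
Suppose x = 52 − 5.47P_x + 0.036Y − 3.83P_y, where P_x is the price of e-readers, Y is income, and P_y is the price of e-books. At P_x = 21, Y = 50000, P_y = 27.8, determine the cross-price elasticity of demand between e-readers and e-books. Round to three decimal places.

-0.065

x = 52 − 5.47(21) + 0.036(50000) − 3.83(27.8) = 52 − 114.87 + 1800 − 106.474 = 1630.656.
∂x/∂P_y = −3.83, so E_xy = -3.83·(27.8/1630.656) ≈ -0.065.
E_xy < 0: the goods are complements.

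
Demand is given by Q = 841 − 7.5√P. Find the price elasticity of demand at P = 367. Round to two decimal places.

At P = 367, Q = 697.3207.
dQ/dP = −7.5/(2√P) = −7.5/(2·19.1572).
Point elasticity E = (dQ/dP)·(P/Q) = -0.1957 × 367/697.3207 ≈ -0.10.
|E| < 1, so demand is inelastic at this price.

-0.10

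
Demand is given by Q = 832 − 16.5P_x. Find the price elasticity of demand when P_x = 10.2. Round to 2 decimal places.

-0.25

At P_x = 10.2, Q = 663.7.
dQ/dP_x = −16.5.
Point elasticity E = (dQ/dP_x)·(P_x/Q) = -16.5 × 10.2/663.7 ≈ -0.25.
|E| < 1, so demand is inelastic at this price.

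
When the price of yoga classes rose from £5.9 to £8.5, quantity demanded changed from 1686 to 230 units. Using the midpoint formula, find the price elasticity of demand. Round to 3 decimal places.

-4.209

%Δq = (230 − 1686)/[(1686 + 230)/2] = -1456/958 ≈ -1.5198.
%ΔP = (8.5 − 5.9)/[(5.9 + 8.5)/2] = 2.6/7.2 ≈ 0.3611.
Arc elasticity E = %Δq/%ΔP ≈ -1.5198/0.3611 ≈ -4.209.
|E| > 1: demand is elastic over this range.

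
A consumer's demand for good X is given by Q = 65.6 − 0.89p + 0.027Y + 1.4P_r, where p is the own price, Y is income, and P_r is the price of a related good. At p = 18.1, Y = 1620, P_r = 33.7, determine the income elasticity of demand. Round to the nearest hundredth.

0.31

Evaluating quantity at (p, Y, P_r) gives Q = 65.6 − 0.89(18.1) + 0.027(1620) + 1.4(33.7) = 65.6 − 16.109 + 43.74 + 47.18 = 140.411.
∂Q/∂Y = +0.027, so E_I = 0.027·(1620/140.411) ≈ 0.31.
E_I ∈ (0,1): normal good (necessity).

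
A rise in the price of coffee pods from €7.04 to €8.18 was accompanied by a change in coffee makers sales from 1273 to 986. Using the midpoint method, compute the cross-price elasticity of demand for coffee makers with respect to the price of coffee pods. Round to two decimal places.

%ΔQ_x = (986 − 1273)/[(1273+986)/2] = -287/1129.5 ≈ -0.2541.
%ΔP_y = (8.18 − 7.04)/[(7.04+8.18)/2] ≈ 0.1498.
E_xy = -0.2541/0.1498 ≈ -1.70.
E_xy < 0, so coffee makers and coffee pods are complements.

-1.70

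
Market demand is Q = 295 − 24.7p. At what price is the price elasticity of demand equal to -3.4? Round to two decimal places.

9.23

Set −bp/(a − bp) = −3.4 ⇒ bp = 3.4(a − bp) ⇒ bp(1+3.4) = 3.4·a.
p = 3.4·295/(24.7·4.4) ≈ 9.23.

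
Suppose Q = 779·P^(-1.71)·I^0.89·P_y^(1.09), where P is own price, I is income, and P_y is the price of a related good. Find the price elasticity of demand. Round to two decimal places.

For a Cobb–Douglas (constant-elasticity) form Q = A·P^α·…, the elasticity with respect to P equals the exponent α at every point.
Here the exponent on P is -1.71, so the price elasticity of demand is -1.71.

-1.71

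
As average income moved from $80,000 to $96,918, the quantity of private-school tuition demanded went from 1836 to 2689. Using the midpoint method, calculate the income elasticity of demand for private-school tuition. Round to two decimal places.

%ΔQ = (2689 − 1836)/[(1836+2689)/2] = 853/2262.5 ≈ 0.3770.
%ΔM = (96,918 − 80,000)/[(80,000+96,918)/2] = 16918/88459 ≈ 0.1913.
E_I = %ΔQ/%ΔM ≈ 1.97.
E_I > 1: normal good (luxury).

1.97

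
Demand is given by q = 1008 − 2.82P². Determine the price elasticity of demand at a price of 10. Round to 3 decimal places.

At P = 10, q = 726.
dq/dP = −2·2.82·P = −56.4.
Point elasticity E = (dq/dP)·(P/q) = -56.4 × 10/726 ≈ -0.777.
|E| < 1, so demand is inelastic at this price.

-0.777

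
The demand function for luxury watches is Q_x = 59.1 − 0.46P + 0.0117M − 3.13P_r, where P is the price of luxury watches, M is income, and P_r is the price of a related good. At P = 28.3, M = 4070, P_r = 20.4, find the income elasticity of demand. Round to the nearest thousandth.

1.595

Q_x = 59.1 − 0.46(28.3) + 0.0117(4070) − 3.13(20.4) = 59.1 − 13.018 + 47.619 − 63.852 = 29.849.
∂Q_x/∂M = +0.0117, so E_I = 0.0117·(4070/29.849) ≈ 1.595.
E_I > 1: normal good (luxury).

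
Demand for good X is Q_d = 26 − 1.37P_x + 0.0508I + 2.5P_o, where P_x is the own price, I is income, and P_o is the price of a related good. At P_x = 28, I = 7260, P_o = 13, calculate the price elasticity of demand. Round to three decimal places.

At the given point, Q_d = 26 − 1.37(28) + 0.0508(7260) + 2.5(13) = 26 − 38.36 + 368.808 + 32.5 = 388.948.
∂Q_d/∂P_x = −1.37, so E_p = (−1.37)·(28/388.948) ≈ -0.099.
|E_p| < 1: demand is inelastic.

-0.099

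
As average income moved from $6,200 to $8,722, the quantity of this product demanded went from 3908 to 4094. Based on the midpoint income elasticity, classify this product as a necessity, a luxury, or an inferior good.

necessity

%ΔQ = (4094 − 3908)/[(3908+4094)/2] = 186/4001 ≈ 0.0465.
%ΔM = (8,722 − 6,200)/[(6,200+8,722)/2] = 2522/7461 ≈ 0.3380.
E_I = %ΔQ/%ΔM ≈ 0.138.
E_I ∈ (0,1): normal good (necessity).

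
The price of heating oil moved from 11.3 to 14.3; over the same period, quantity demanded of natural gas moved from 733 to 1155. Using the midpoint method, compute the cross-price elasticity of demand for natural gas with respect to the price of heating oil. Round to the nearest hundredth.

%ΔQ_x = (1155 − 733)/[(733+1155)/2] = 422/944 ≈ 0.4470.
%ΔP_y = (14.3 − 11.3)/[(11.3+14.3)/2] ≈ 0.2344.
E_xy = 0.4470/0.2344 ≈ 1.91.
E_xy > 0, so natural gas and heating oil are substitutes.

1.91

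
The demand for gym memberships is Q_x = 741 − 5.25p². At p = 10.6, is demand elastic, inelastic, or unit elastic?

elastic

At p = 10.6, Q_x = 151.11.
dQ_x/dp = −2·5.25·p = −111.3.
Point elasticity E = (dQ_x/dp)·(p/Q_x) = -111.3 × 10.6/151.11 ≈ -7.807.
|E| ≈ 7.807 > 1, so demand is elastic.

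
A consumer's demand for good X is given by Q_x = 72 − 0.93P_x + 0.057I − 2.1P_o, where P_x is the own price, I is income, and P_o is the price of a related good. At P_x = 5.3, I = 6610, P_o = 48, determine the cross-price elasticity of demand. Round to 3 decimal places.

At the given point, Q_x = 72 − 0.93(5.3) + 0.057(6610) − 2.1(48) = 72 − 4.929 + 376.77 − 100.8 = 343.041.
∂Q_x/∂P_o = −2.1, so E_xy = -2.1·(48/343.041) ≈ -0.294.
E_xy < 0: the goods are complements.

-0.294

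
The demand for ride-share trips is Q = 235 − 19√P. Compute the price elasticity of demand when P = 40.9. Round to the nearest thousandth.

At P = 40.9, Q = 113.4891.
dQ/dP = −19/(2√P) = −19/(2·6.3953).
Point elasticity E = (dQ/dP)·(P/Q) = -1.4855 × 40.9/113.4891 ≈ -0.535.
|E| < 1, so demand is inelastic at this price.

-0.535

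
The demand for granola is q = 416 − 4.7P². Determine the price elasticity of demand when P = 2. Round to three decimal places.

-0.095

At P = 2, q = 397.2.
dq/dP = −2·4.7·P = −18.8.
Point elasticity E = (dq/dP)·(P/q) = -18.8 × 2/397.2 ≈ -0.095.
|E| < 1, so demand is inelastic at this price.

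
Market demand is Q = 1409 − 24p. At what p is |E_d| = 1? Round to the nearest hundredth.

For linear demand Q = a − bp, E = −bp/(a − bp). |E| = 1 ⇒ bp = a − bp ⇒ p = a/(2b).
p = 1409/(2·24) ≈ 29.35.

29.35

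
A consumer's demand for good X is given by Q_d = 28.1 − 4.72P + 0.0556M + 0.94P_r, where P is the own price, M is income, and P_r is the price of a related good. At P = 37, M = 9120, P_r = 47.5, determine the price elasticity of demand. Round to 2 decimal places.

-0.43

At the given point, Q_d = 28.1 − 4.72(37) + 0.0556(9120) + 0.94(47.5) = 28.1 − 174.64 + 507.072 + 44.65 = 405.182.
∂Q_d/∂P = −4.72, so E_p = (−4.72)·(37/405.182) ≈ -0.43.
|E_p| < 1: demand is inelastic.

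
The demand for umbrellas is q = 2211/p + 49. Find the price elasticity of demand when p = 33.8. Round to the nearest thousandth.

-0.572

At p = 33.8, q = 114.4142.
dq/dp = −2211/p² = −1.9353.
Point elasticity E = (dq/dp)·(p/q) = -1.9353 × 33.8/114.4142 ≈ -0.572.
|E| < 1, so demand is inelastic at this price.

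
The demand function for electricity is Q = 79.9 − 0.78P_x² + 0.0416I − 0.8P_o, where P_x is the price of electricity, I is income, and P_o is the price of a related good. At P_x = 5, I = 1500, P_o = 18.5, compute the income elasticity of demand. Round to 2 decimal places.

0.58

First evaluate Q: 79.9 − 0.78(5)² + 0.0416(1500) − 0.8(18.5) = 79.9 − 19.5 + 62.4 − 14.8 = 108.
∂Q/∂I = +0.0416, so E_I = 0.0416·(1500/108) ≈ 0.58.
E_I ∈ (0,1): normal good (necessity).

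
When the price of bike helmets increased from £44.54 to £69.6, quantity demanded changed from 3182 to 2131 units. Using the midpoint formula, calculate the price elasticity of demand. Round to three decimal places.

%ΔQ = (2131 − 3182)/[(3182 + 2131)/2] = -1051/2656.5 ≈ -0.3956.
%Δp = (69.6 − 44.54)/[(44.54 + 69.6)/2] = 25.06/57.07 ≈ 0.4391.
Arc elasticity E = %ΔQ/%Δp ≈ -0.3956/0.4391 ≈ -0.901.
|E| < 1: demand is inelastic over this range.

-0.901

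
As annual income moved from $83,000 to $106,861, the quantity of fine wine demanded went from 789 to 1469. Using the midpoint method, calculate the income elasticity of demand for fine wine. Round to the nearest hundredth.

2.40

%ΔQ = (1469 − 789)/[(789+1469)/2] = 680/1129 ≈ 0.6023.
%ΔY = (106,861 − 83,000)/[(83,000+106,861)/2] = 23861/94930.5 ≈ 0.2514.
E_I = %ΔQ/%ΔY ≈ 2.40.
E_I > 1: normal good (luxury).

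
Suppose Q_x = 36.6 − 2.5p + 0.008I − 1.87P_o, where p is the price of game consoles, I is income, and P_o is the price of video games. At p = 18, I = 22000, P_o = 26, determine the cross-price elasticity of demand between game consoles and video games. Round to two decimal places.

Q_x = 36.6 − 2.5(18) + 0.008(22000) − 1.87(26) = 36.6 − 45 + 176 − 48.62 = 118.98.
∂Q_x/∂P_o = −1.87, so E_xy = -1.87·(26/118.98) ≈ -0.41.
E_xy < 0: the goods are complements.

-0.41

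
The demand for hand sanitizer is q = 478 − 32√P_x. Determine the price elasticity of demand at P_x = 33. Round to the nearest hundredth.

-0.31

At P_x = 33, q = 294.174.
dq/dP_x = −32/(2√P_x) = −32/(2·5.7446).
Point elasticity E = (dq/dP_x)·(P_x/q) = -2.7852 × 33/294.174 ≈ -0.31.
|E| < 1, so demand is inelastic at this price.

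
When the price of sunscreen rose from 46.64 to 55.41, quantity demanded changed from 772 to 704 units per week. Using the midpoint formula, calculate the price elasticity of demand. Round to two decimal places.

%Δq = (704 − 772)/[(772 + 704)/2] = -68/738 ≈ -0.0921.
%Δp = (55.41 − 46.64)/[(46.64 + 55.41)/2] = 8.77/51.025 ≈ 0.1719.
Arc elasticity E = %Δq/%Δp ≈ -0.0921/0.1719 ≈ -0.54.
|E| < 1: demand is inelastic over this range.

-0.54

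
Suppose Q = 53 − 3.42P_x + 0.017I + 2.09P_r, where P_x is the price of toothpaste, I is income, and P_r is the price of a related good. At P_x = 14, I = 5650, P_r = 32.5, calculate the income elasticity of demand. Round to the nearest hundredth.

0.57

At the given point, Q = 53 − 3.42(14) + 0.017(5650) + 2.09(32.5) = 53 − 47.88 + 96.05 + 67.925 = 169.095.
∂Q/∂I = +0.017, so E_I = 0.017·(5650/169.095) ≈ 0.57.
E_I ∈ (0,1): normal good (necessity).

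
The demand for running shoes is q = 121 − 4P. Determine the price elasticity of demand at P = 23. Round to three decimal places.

At P = 23, q = 29.
dq/dP = −4.
Point elasticity E = (dq/dP)·(P/q) = -4 × 23/29 ≈ -3.172.
|E| > 1, so demand is elastic at this price.

-3.172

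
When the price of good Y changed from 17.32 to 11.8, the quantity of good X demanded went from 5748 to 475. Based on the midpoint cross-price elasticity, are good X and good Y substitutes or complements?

substitutes

%ΔQ_x = (475 − 5748)/[(5748+475)/2] = -5273/3111.5 ≈ -1.6947.
%ΔP_y = (11.8 − 17.32)/[(17.32+11.8)/2] ≈ -0.3791.
E_xy = -1.6947/-0.3791 ≈ 4.470.
E_xy > 0, so the goods are substitutes.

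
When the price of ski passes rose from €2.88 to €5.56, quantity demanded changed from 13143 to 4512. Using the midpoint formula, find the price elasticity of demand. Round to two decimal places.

%ΔQ = (4512 − 13143)/[(13143 + 4512)/2] = -8631/8827.5 ≈ -0.9777.
%ΔP = (5.56 − 2.88)/[(2.88 + 5.56)/2] = 2.68/4.22 ≈ 0.6351.
Arc elasticity E = %ΔQ/%ΔP ≈ -0.9777/0.6351 ≈ -1.54.
|E| > 1: demand is elastic over this range.

-1.54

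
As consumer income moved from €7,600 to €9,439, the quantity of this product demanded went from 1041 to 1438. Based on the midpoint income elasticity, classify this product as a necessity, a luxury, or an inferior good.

%ΔQ = (1438 − 1041)/[(1041+1438)/2] = 397/1239.5 ≈ 0.3203.
%ΔI = (9,439 − 7,600)/[(7,600+9,439)/2] = 1839/8519.5 ≈ 0.2159.
E_I = %ΔQ/%ΔI ≈ 1.484.
E_I > 1: normal good (luxury).

luxury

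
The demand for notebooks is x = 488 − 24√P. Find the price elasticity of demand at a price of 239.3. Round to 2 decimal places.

-1.59

At P = 239.3, x = 116.7362.
dx/dP = −24/(2√P) = −24/(2·15.4693).
Point elasticity E = (dx/dP)·(P/x) = -0.7757 × 239.3/116.7362 ≈ -1.59.
|E| > 1, so demand is elastic at this price.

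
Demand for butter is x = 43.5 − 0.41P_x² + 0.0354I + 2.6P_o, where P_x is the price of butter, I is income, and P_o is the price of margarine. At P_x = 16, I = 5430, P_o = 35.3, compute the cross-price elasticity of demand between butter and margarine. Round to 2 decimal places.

x = 43.5 − 0.41(16)² + 0.0354(5430) + 2.6(35.3) = 43.5 − 104.96 + 192.222 + 91.78 = 222.542.
∂x/∂P_o = +2.6, so E_xy = 2.6·(35.3/222.542) ≈ 0.41.
E_xy > 0: the goods are substitutes.

0.41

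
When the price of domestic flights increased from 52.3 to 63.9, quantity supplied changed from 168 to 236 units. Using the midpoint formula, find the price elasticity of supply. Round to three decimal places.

%ΔQ = (236 − 168)/[(168 + 236)/2] = 68/202 ≈ 0.3366.
%Δp = (63.9 − 52.3)/[(52.3 + 63.9)/2] = 11.6/58.1 ≈ 0.1997.
Arc elasticity E = %ΔQ/%Δp ≈ 0.3366/0.1997 ≈ 1.686.
|E| > 1: supply is elastic over this range.

1.686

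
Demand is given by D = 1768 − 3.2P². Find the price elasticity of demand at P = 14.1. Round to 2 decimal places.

At P = 14.1, D = 1131.808.
dD/dP = −2·3.2·P = −90.24.
Point elasticity E = (dD/dP)·(P/D) = -90.24 × 14.1/1131.808 ≈ -1.12.
|E| > 1, so demand is elastic at this price.

-1.12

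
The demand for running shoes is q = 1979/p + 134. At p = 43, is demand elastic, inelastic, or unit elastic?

inelastic

At p = 43, q = 180.0233.
dq/dp = −1979/p² = −1.0703.
Point elasticity E = (dq/dp)·(p/q) = -1.0703 × 43/180.0233 ≈ -0.256.
|E| ≈ 0.256 < 1, so demand is inelastic.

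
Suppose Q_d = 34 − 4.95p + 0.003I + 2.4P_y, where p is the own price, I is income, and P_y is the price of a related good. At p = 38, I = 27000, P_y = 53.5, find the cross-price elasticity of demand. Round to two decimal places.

2.32

First evaluate Q_d: 34 − 4.95(38) + 0.003(27000) + 2.4(53.5) = 34 − 188.1 + 81 + 128.4 = 55.3.
∂Q_d/∂P_y = +2.4, so E_xy = 2.4·(53.5/55.3) ≈ 2.32.
E_xy > 0: the goods are substitutes.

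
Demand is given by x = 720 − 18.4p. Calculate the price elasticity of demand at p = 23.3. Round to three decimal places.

-1.472

At p = 23.3, x = 291.28.
dx/dp = −18.4.
Point elasticity E = (dx/dp)·(p/x) = -18.4 × 23.3/291.28 ≈ -1.472.
|E| > 1, so demand is elastic at this price.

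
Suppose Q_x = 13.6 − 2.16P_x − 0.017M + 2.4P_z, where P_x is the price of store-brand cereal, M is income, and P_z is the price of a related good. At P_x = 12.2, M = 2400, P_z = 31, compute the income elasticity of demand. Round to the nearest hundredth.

Evaluating quantity at (P_x, M, P_z) gives Q_x = 13.6 − 2.16(12.2) − 0.017(2400) + 2.4(31) = 13.6 − 26.352 − 40.8 + 74.4 = 20.848.
∂Q_x/∂M = −0.017, so E_I = -0.017·(2400/20.848) ≈ -1.96.
E_I < 0: inferior good.

-1.96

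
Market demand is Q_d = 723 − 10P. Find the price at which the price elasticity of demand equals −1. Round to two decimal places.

36.15

For linear demand Q_d = a − bP, E = −bP/(a − bP). |E| = 1 ⇒ bP = a − bP ⇒ P = a/(2b).
P = 723/(2·10) = 36.15.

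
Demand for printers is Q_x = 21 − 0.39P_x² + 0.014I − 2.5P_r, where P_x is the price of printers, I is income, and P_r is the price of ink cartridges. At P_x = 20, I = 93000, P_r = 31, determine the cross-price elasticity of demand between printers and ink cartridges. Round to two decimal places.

Substituting, Q_x = 21 − 0.39(20)² + 0.014(93000) − 2.5(31) = 21 − 156 + 1302 − 77.5 = 1089.5.
∂Q_x/∂P_r = −2.5, so E_xy = -2.5·(31/1089.5) ≈ -0.07.
E_xy < 0: the goods are complements.

-0.07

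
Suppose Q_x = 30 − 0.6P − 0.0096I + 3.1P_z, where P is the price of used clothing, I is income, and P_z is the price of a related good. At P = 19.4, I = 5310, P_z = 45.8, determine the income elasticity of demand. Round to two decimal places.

-0.47

First evaluate Q_x: 30 − 0.6(19.4) − 0.0096(5310) + 3.1(45.8) = 30 − 11.64 − 50.976 + 141.98 = 109.364.
∂Q_x/∂I = −0.0096, so E_I = -0.0096·(5310/109.364) ≈ -0.47.
E_I < 0: inferior good.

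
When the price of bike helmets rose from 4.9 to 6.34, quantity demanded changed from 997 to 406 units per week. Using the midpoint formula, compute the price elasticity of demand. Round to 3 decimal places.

%ΔQ = (406 − 997)/[(997 + 406)/2] = -591/701.5 ≈ -0.8425.
%ΔP = (6.34 − 4.9)/[(4.9 + 6.34)/2] = 1.44/5.62 ≈ 0.2562.
Arc elasticity E = %ΔQ/%ΔP ≈ -0.8425/0.2562 ≈ -3.288.
|E| > 1: demand is elastic over this range.

-3.288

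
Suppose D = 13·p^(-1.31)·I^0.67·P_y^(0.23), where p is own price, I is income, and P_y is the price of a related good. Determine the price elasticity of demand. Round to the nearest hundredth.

For a Cobb–Douglas (constant-elasticity) form D = A·p^α·…, the elasticity with respect to p equals the exponent α at every point.
Here the exponent on p is -1.31, so the price elasticity of demand is -1.31.

-1.31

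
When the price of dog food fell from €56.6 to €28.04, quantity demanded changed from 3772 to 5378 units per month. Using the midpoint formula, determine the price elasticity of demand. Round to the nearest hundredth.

-0.52

%Δq = (5378 − 3772)/[(3772 + 5378)/2] = 1606/4575 ≈ 0.3510.
%ΔP = (28.04 − 56.6)/[(56.6 + 28.04)/2] = -28.56/42.32 ≈ -0.6749.
Arc elasticity E = %Δq/%ΔP ≈ 0.3510/-0.6749 ≈ -0.52.
|E| < 1: demand is inelastic over this range.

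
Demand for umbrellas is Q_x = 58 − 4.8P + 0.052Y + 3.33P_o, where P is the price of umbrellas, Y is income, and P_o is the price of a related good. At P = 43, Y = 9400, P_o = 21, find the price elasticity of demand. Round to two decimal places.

Evaluating quantity at (P, Y, P_o) gives Q_x = 58 − 4.8(43) + 0.052(9400) + 3.33(21) = 58 − 206.4 + 488.8 + 69.93 = 410.33.
∂Q_x/∂P = −4.8, so E_p = (−4.8)·(43/410.33) ≈ -0.50.
|E_p| < 1: demand is inelastic.

-0.50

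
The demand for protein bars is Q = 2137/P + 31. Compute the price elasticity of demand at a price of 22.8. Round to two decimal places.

At P = 22.8, Q = 124.7281.
dQ/dP = −2137/P² = −4.1109.
Point elasticity E = (dQ/dP)·(P/Q) = -4.1109 × 22.8/124.7281 ≈ -0.75.
|E| < 1, so demand is inelastic at this price.

-0.75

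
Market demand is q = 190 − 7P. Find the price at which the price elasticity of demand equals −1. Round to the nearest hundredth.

For linear demand q = a − bP, E = −bP/(a − bP). |E| = 1 ⇒ bP = a − bP ⇒ P = a/(2b).
P = 190/(2·7) ≈ 13.57.

13.57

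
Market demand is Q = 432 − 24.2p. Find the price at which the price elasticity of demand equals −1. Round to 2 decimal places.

For linear demand Q = a − bp, E = −bp/(a − bp). |E| = 1 ⇒ bp = a − bp ⇒ p = a/(2b).
p = 432/(2·24.2) ≈ 8.93.

8.93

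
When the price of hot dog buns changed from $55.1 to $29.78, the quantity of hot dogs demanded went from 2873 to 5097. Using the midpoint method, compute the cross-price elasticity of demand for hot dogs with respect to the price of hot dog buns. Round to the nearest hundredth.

-0.94

%ΔQ_x = (5097 − 2873)/[(2873+5097)/2] = 2224/3985 ≈ 0.5581.
%ΔP_y = (29.78 − 55.1)/[(55.1+29.78)/2] ≈ -0.5966.
E_xy = 0.5581/-0.5966 ≈ -0.94.
E_xy < 0, so hot dogs and hot dog buns are complements.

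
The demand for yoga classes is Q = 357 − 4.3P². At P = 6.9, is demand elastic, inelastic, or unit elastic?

At P = 6.9, Q = 152.277.
dQ/dP = −2·4.3·P = −59.34.
Point elasticity E = (dQ/dP)·(P/Q) = -59.34 × 6.9/152.277 ≈ -2.689.
|E| ≈ 2.689 > 1, so demand is elastic.

elastic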